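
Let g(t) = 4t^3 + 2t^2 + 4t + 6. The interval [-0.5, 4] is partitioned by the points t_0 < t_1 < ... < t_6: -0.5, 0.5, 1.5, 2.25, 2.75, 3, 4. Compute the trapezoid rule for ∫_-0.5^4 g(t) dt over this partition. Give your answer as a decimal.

Subinterval widths: 1, 1, 0.75, 0.5, 0.25, 1.
g(-0.5) = 4, g(0.5) = 9, g(1.5) = 30, g(2.25) = 70.6875, g(2.75) = 115.3125, g(3) = 144, g(4) = 310.
On each subinterval the trapezoid contributes (Δt_i/2)·[g(t_{i-1}) + g(t_i)].
Sum = 369.671875.

369.671875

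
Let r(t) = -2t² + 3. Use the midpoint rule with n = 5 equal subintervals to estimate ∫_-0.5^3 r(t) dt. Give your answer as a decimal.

Δt = (3 − (-0.5))/5 = 0.7.
Midpoints: -0.15, 0.55, 1.25, 1.95, 2.65.
r(-0.15) = 2.955, r(0.55) = 2.395, r(1.25) = -0.125, r(1.95) = -4.605, r(2.65) = -11.045.
Sum = Δt · [r(-0.15) + r(0.55) + r(1.25) + r(1.95) + r(2.65)].
Sum = -7.2975.

-7.2975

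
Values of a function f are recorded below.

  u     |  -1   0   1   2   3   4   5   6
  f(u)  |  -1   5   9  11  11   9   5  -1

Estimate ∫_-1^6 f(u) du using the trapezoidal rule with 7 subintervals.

49

Δu = 1.
T_7 = (1/2)·[(-1) + 2·5 + 2·9 + 2·11 + 2·11 + 2·9 + 2·5 + (-1)] = 49.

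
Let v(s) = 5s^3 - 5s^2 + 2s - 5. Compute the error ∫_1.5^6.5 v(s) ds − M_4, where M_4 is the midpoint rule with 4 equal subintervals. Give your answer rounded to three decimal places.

Exact integral: ∫_1.5^6.5 v(s) ds ≈ 1787.91667.
M_4 = 1752.109375.
Error ≈ 1787.91667 − 1752.109375 ≈ 35.807.

35.807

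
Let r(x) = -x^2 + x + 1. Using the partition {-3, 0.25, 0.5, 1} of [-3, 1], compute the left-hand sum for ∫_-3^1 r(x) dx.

-34.828125

Subinterval widths: 3.25, 0.25, 0.5.
Left endpoints: -3, 0.25, 0.5.
r(-3) = -11, r(0.25) = 1.1875, r(0.5) = 1.25.
Sum = Σ Δx_i · r(x_i).
Sum = -34.828125.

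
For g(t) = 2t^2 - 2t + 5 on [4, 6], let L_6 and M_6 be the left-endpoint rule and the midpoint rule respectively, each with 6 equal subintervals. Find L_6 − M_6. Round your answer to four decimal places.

L_6 ≈ 85.407407.
M_6 ≈ 91.296296.
L_6 − M_6 ≈ -5.8889.

-5.8889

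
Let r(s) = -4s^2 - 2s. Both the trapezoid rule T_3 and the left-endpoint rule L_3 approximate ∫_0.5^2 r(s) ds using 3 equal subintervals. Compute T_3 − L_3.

-4.5

T_3 = -14.5.
L_3 = -10.
T_3 − L_3 = -4.5.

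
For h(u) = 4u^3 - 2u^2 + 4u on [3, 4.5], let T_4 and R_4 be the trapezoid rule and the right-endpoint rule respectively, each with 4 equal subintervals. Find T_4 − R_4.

-45

T_4 = 310.32421875.
R_4 = 355.32421875.
T_4 − R_4 = -45.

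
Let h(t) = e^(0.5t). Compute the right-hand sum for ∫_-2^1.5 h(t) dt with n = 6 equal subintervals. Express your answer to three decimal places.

4.033

Δt = (1.5 − (-2))/6 = 7/12.
Right endpoints: -17/12, -5/6, -0.25, 1/3, 11/12, 1.5.
h(-17/12) ≈ 0.492, h(-5/6) ≈ 0.659, h(-0.25) ≈ 0.882, h(1/3) ≈ 1.181, h(11/12) ≈ 1.581, h(1.5) ≈ 2.117.
Sum = Δt · [h(-17/12) + h(-5/6) + h(-0.25) + ...].
Sum ≈ 4.033.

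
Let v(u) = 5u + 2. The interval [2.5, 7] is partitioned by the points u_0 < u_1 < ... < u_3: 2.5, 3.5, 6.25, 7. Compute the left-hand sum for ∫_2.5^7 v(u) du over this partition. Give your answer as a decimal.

Subinterval widths: 1, 2.75, 0.75.
Left endpoints: 2.5, 3.5, 6.25.
v(2.5) = 14.5, v(3.5) = 19.5, v(6.25) = 33.25.
Sum = Σ Δu_i · v(u_i).
Sum = 93.0625.

93.0625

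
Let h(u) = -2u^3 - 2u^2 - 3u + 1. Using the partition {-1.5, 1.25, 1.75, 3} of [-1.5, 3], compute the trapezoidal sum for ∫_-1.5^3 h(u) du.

-73.6953125

Subinterval widths: 2.75, 0.5, 1.25.
h(-1.5) = 7.75, h(1.25) = -9.78125, h(1.75) = -21.09375, h(3) = -80.
On each subinterval the trapezoid contributes (Δu_i/2)·[h(u_{i-1}) + h(u_i)].
Sum = -73.6953125.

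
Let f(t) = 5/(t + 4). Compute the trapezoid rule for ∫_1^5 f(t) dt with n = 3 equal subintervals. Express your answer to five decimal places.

2.95923

Δt = (5 − 1)/3 = 4/3.
f(1) = 1, f(7/3) = 15/19, f(11/3) = 15/23, f(5) = 5/9.
T_3 = (Δt/2)·[f(t_0) + 2f(t_1) + 2f(t_2) + f(t_3)].
Sum ≈ 2.95923.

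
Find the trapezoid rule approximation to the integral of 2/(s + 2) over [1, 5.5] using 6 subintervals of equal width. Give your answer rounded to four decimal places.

1.8413

Δs = (5.5 − 1)/6 = 0.75.
f(1) = 2/3, f(1.75) = 8/15, f(2.5) = 4/9, f(3.25) = 8/21, f(4) = 1/3, f(4.75) = 8/27, f(5.5) = 4/15.
T_6 = (Δs/2)·[f(s_0) + 2f(s_1) + ... + 2f(s_{5}) + f(s_6)].
Sum ≈ 1.8413.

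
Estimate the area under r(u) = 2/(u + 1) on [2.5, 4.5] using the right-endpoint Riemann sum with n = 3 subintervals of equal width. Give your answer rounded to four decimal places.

0.8383

Δu = (4.5 − 2.5)/3 = 2/3.
Right endpoints: 19/6, 23/6, 4.5.
r(19/6) = 0.48, r(23/6) = 12/29, r(4.5) = 4/11.
Sum = Δu · [r(19/6) + r(23/6) + r(4.5)].
Sum ≈ 0.8383.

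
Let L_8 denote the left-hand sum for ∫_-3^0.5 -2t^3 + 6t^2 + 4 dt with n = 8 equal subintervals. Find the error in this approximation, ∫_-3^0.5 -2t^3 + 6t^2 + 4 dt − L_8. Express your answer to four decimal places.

Exact integral: ∫_-3^0.5 f(t) dt = 108.71875.
L_8 ≈ 133.577637.
Error ≈ 108.71875 − 133.577637 ≈ -24.8589.

-24.8589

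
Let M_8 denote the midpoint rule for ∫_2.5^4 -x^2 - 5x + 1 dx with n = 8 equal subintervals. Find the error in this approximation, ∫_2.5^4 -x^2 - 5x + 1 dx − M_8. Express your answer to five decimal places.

-0.00439

Exact integral: ∫_2.5^4 f(x) dx = -39.
M_8 ≈ -38.9956055.
Error ≈ -39 − (-38.9956055) ≈ -0.00439.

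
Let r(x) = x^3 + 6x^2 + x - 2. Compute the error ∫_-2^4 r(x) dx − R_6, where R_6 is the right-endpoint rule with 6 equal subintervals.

-84

Exact integral: ∫_-2^4 r(x) dx = 198.
R_6 = 282.
Error = 198 − 282 = -84.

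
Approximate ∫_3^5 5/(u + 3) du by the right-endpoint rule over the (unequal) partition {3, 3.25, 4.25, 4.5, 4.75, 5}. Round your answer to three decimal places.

Subinterval widths: 0.25, 1, 0.25, 0.25, 0.25.
Right endpoints: 3.25, 4.25, 4.5, 4.75, 5.
f(3.25) = 0.8, f(4.25) = 20/29, f(4.5) = 2/3, f(4.75) = 20/31, f(5) = 0.625.
Sum = Σ Δu_i · f(u_i).
Sum ≈ 1.374.

1.374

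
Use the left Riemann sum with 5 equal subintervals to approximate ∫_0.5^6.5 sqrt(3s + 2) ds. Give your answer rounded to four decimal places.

18.9826

Δs = (6.5 − 0.5)/5 = 1.2.
Left endpoints: 0.5, 1.7, 2.9, 4.1, 5.3.
f(0.5) ≈ 1.8708, f(1.7) ≈ 2.6646, f(2.9) ≈ 3.2711, f(4.1) ≈ 3.7815, f(5.3) ≈ 4.2308.
Sum = Δs · [f(0.5) + f(1.7) + f(2.9) + f(4.1) + f(5.3)].
Sum ≈ 18.9826.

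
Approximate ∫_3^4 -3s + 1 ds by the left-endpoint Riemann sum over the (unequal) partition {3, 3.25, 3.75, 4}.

-8.9375

Subinterval widths: 0.25, 0.5, 0.25.
Left endpoints: 3, 3.25, 3.75.
f(3) = -8, f(3.25) = -8.75, f(3.75) = -10.25.
Sum = Σ Δs_i · f(s_i).
Sum = -8.9375.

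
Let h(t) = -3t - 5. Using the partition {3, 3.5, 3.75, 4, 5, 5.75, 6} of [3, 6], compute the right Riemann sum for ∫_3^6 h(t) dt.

-58.5

Subinterval widths: 0.5, 0.25, 0.25, 1, 0.75, 0.25.
Right endpoints: 3.5, 3.75, 4, 5, 5.75, 6.
h(3.5) = -15.5, h(3.75) = -16.25, h(4) = -17, h(5) = -20, h(5.75) = -22.25, h(6) = -23.
Sum = Σ Δt_i · h(t_i).
Sum = -58.5.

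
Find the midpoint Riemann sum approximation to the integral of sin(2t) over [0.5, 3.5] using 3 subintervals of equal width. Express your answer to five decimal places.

Δt = (3.5 − 0.5)/3 = 1.
Midpoints: 1, 2, 3.
f(1) ≈ 0.90930, f(2) ≈ -0.75680, f(3) ≈ -0.27942.
Sum = Δt · [f(1) + f(2) + f(3)].
Sum ≈ -0.12692.

-0.12692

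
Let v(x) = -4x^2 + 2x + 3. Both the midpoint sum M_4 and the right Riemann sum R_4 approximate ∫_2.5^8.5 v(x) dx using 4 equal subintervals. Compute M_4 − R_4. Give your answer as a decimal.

M_4 = -709.5.
R_4 = -912.
M_4 − R_4 = 202.5.

202.5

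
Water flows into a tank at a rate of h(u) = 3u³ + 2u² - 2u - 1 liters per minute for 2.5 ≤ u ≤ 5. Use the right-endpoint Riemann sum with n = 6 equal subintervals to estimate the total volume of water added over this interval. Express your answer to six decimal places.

Δu = (5 − 2.5)/6 = 5/12.
Right endpoints: 35/12, 10/3, 3.75, 25/6, 55/12, 5.
h(35/12) = 48739/576, h(10/3) = 377/3, h(3.75) = 177.828125, h(25/6) = 17453/72, h(55/12) = 61573/192, h(5) = 414.
Sum = Δu · [h(35/12) + h(10/3) + h(3.75) + ...].
Sum ≈ 568.836082.

568.836082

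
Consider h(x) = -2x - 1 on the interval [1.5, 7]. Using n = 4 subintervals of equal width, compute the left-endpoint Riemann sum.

-44.6875

Δx = (7 − 1.5)/4 = 1.375.
Left endpoints: 1.5, 2.875, 4.25, 5.625.
h(1.5) = -4, h(2.875) = -6.75, h(4.25) = -9.5, h(5.625) = -12.25.
Sum = Δx · [h(1.5) + h(2.875) + h(4.25) + h(5.625)].
Sum = -44.6875.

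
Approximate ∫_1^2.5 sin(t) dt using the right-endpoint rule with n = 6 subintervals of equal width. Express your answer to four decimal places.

1.3041

Δt = (2.5 − 1)/6 = 0.25.
Right endpoints: 1.25, 1.5, 1.75, 2, 2.25, 2.5.
f(1.25) ≈ 0.9490, f(1.5) ≈ 0.9975, f(1.75) ≈ 0.9840, f(2) ≈ 0.9093, f(2.25) ≈ 0.7781, f(2.5) ≈ 0.5985.
Sum = Δt · [f(1.25) + f(1.5) + f(1.75) + ...].
Sum ≈ 1.3041.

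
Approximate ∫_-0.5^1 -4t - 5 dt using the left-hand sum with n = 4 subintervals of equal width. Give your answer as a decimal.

-7.875

Δt = (1 − (-0.5))/4 = 0.375.
Left endpoints: -0.5, -0.125, 0.25, 0.625.
f(-0.5) = -3, f(-0.125) = -4.5, f(0.25) = -6, f(0.625) = -7.5.
Sum = Δt · [f(-0.5) + f(-0.125) + f(0.25) + f(0.625)].
Sum = -7.875.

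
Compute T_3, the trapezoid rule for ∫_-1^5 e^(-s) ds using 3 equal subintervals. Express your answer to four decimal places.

3.5604

Δs = (5 − (-1))/3 = 2.
f(-1) ≈ 2.7183, f(1) ≈ 0.3679, f(3) ≈ 0.0498, f(5) ≈ 0.0067.
T_3 = (Δs/2)·[f(s_0) + 2f(s_1) + 2f(s_2) + f(s_3)].
Sum ≈ 3.5604.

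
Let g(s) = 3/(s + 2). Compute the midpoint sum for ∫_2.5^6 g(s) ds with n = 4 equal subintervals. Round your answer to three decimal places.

Δs = (6 − 2.5)/4 = 0.875.
Midpoints: 2.9375, 3.8125, 4.6875, 5.5625.
g(2.9375) = 48/79, g(3.8125) = 16/31, g(4.6875) = 48/107, g(5.5625) = 48/121.
Sum = Δs · [g(2.9375) + g(3.8125) + g(4.6875) + g(5.5625)].
Sum ≈ 1.723.

1.723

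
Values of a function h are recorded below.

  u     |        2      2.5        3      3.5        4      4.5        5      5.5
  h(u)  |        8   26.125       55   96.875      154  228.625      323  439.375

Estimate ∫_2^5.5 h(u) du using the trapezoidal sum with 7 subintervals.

Δu = 0.5.
T_7 = (0.5/2)·[8 + 2·26.125 + 2·55 + 2·96.875 + 2·154 + 2·228.625 + 2·323 + 439.375] = 553.65625.

553.65625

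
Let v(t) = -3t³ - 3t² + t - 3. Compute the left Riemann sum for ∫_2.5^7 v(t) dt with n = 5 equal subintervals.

Δt = (7 − 2.5)/5 = 0.9.
Left endpoints: 2.5, 3.4, 4.3, 5.2, 6.1.
v(2.5) = -66.125, v(3.4) = -152.192, v(4.3) = -292.691, v(5.2) = -500.744, v(6.1) = -789.473.
Sum = Δt · [v(2.5) + v(3.4) + v(4.3) + v(5.2) + v(6.1)].
Sum = -1621.1025.

-1621.1025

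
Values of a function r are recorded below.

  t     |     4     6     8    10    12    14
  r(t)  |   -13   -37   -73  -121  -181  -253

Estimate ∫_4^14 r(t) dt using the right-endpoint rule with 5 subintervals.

Δt = 2.
Sum = 2·[(-37) + (-73) + (-121) + (-181) + (-253)] = -1330.

-1330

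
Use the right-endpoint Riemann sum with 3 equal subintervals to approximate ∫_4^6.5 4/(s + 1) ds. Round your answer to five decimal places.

1.51587

Δs = (6.5 − 4)/3 = 5/6.
Right endpoints: 29/6, 17/3, 6.5.
f(29/6) = 24/35, f(17/3) = 0.6, f(6.5) = 8/15.
Sum = Δs · [f(29/6) + f(17/3) + f(6.5)].
Sum ≈ 1.51587.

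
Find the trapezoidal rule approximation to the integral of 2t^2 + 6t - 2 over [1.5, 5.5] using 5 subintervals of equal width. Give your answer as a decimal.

Δt = (5.5 − 1.5)/5 = 0.8.
f(1.5) = 11.5, f(2.3) = 22.38, f(3.1) = 35.82, f(3.9) = 51.82, f(4.7) = 70.38, f(5.5) = 91.5.
T_5 = (Δt/2)·[f(t_0) + 2f(t_1) + ... + 2f(t_{4}) + f(t_5)].
Sum = 185.52.

185.52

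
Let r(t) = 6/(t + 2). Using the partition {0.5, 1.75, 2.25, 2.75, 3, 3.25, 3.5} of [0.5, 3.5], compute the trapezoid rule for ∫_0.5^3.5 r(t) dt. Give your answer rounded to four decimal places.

4.8016

Subinterval widths: 1.25, 0.5, 0.5, 0.25, 0.25, 0.25.
r(0.5) = 2.4, r(1.75) = 1.6, r(2.25) = 24/17, r(2.75) = 24/19, r(3) = 1.2, r(3.25) = 8/7, r(3.5) = 12/11.
On each subinterval the trapezoid contributes (Δt_i/2)·[r(t_{i-1}) + r(t_i)].
Sum ≈ 4.8016.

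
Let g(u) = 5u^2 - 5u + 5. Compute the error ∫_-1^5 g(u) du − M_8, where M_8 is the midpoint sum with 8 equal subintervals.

Exact integral: ∫_-1^5 g(u) du = 180.
M_8 = 178.59375.
Error = 180 − 178.59375 = 1.40625.

1.40625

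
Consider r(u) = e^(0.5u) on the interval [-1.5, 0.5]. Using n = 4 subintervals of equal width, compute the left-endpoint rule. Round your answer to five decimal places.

Δu = (0.5 − (-1.5))/4 = 0.5.
Left endpoints: -1.5, -1, -0.5, 0.
r(-1.5) ≈ 0.47237, r(-1) ≈ 0.60653, r(-0.5) ≈ 0.77880, r(0) ≈ 1.00000.
Sum = Δu · [r(-1.5) + r(-1) + r(-0.5) + r(0)].
Sum ≈ 1.42885.

1.42885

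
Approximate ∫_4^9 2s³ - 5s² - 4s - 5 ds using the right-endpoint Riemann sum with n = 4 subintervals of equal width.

2549.0625

Δs = (9 − 4)/4 = 1.25.
Right endpoints: 5.25, 6.5, 7.75, 9.
f(5.25) = 125.59375, f(6.5) = 307, f(7.75) = 594.65625, f(9) = 1012.
Sum = Δs · [f(5.25) + f(6.5) + f(7.75) + f(9)].
Sum = 2549.0625.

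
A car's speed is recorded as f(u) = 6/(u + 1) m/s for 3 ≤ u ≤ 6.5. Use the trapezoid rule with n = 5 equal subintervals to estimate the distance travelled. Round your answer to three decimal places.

Δu = (6.5 − 3)/5 = 0.7.
f(3) = 1.5, f(3.7) = 60/47, f(4.4) = 10/9, f(5.1) = 60/61, f(5.8) = 15/17, f(6.5) = 0.8.
T_5 = (Δu/2)·[f(u_0) + 2f(u_1) + ... + 2f(u_{4}) + f(u_5)].
Sum ≈ 3.783.

3.783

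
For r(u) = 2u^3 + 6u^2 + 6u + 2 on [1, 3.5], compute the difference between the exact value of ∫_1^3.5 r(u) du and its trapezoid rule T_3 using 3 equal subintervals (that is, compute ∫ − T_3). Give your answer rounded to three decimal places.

-5.642

Exact integral: ∫_1^3.5 r(u) du = 197.03125.
T_3 ≈ 202.67361.
Error ≈ 197.03125 − 202.67361 ≈ -5.642.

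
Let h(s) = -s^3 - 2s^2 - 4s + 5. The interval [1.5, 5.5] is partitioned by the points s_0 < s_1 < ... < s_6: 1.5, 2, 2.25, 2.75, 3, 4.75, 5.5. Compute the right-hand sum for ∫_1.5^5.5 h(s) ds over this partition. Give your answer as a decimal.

Subinterval widths: 0.5, 0.25, 0.5, 0.25, 1.75, 0.75.
Right endpoints: 2, 2.25, 2.75, 3, 4.75, 5.5.
h(2) = -19, h(2.25) = -25.515625, h(2.75) = -41.921875, h(3) = -52, h(4.75) = -166.296875, h(5.5) = -243.875.
Sum = Σ Δs_i · h(s_i).
Sum = -523.765625.

-523.765625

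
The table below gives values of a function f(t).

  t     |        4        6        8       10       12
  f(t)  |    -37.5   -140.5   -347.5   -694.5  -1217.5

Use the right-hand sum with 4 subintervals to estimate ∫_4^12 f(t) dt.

-4800

Δt = 2.
Sum = 2·[(-140.5) + (-347.5) + (-694.5) + (-1217.5)] = -4800.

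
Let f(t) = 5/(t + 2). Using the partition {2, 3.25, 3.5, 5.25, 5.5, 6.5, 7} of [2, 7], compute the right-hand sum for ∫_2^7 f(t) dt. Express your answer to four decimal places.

Subinterval widths: 1.25, 0.25, 1.75, 0.25, 1, 0.5.
Right endpoints: 3.25, 3.5, 5.25, 5.5, 6.5, 7.
f(3.25) = 20/21, f(3.5) = 10/11, f(5.25) = 20/29, f(5.5) = 2/3, f(6.5) = 10/17, f(7) = 5/9.
Sum = Σ Δt_i · f(t_i).
Sum ≈ 3.6573.

3.6573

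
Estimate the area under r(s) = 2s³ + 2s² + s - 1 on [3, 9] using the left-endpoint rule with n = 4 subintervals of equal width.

2658

Δs = (9 − 3)/4 = 1.5.
Left endpoints: 3, 4.5, 6, 7.5.
r(3) = 74, r(4.5) = 226.25, r(6) = 509, r(7.5) = 962.75.
Sum = Δs · [r(3) + r(4.5) + r(6) + r(7.5)].
Sum = 2658.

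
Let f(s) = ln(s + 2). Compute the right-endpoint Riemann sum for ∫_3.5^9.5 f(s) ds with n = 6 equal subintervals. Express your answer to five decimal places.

13.07179

Δs = (9.5 − 3.5)/6 = 1.
Right endpoints: 4.5, 5.5, 6.5, 7.5, 8.5, 9.5.
f(4.5) ≈ 1.87180, f(5.5) ≈ 2.01490, f(6.5) ≈ 2.14007, f(7.5) ≈ 2.25129, f(8.5) ≈ 2.35138, f(9.5) ≈ 2.44235.
Sum = Δs · [f(4.5) + f(5.5) + f(6.5) + ...].
Sum ≈ 13.07179.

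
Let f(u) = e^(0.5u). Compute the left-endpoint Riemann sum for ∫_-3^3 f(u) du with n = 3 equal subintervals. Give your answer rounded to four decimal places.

4.9568

Δu = (3 − (-3))/3 = 2.
Left endpoints: -3, -1, 1.
f(-3) ≈ 0.2231, f(-1) ≈ 0.6065, f(1) ≈ 1.6487.
Sum = Δu · [f(-3) + f(-1) + f(1)].
Sum ≈ 4.9568.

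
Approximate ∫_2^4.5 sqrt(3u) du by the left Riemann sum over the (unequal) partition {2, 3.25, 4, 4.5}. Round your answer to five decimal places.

7.13579

Subinterval widths: 1.25, 0.75, 0.5.
Left endpoints: 2, 3.25, 4.
f(2) ≈ 2.44949, f(3.25) ≈ 3.12250, f(4) ≈ 3.46410.
Sum = Σ Δu_i · f(u_i).
Sum ≈ 7.13579.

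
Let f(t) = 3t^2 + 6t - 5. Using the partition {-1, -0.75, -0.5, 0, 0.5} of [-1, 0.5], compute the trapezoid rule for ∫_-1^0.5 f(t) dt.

Subinterval widths: 0.25, 0.25, 0.5, 0.5.
f(-1) = -8, f(-0.75) = -7.8125, f(-0.5) = -7.25, f(0) = -5, f(0.5) = -1.25.
On each subinterval the trapezoid contributes (Δt_i/2)·[f(t_{i-1}) + f(t_i)].
Sum = -8.484375.

-8.484375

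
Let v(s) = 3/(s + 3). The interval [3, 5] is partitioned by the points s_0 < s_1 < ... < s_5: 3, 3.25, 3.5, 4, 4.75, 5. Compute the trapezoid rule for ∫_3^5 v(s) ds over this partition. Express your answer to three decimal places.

Subinterval widths: 0.25, 0.25, 0.5, 0.75, 0.25.
v(3) = 0.5, v(3.25) = 0.48, v(3.5) = 6/13, v(4) = 3/7, v(4.75) = 12/31, v(5) = 0.375.
On each subinterval the trapezoid contributes (Δs_i/2)·[v(s_{i-1}) + v(s_i)].
Sum ≈ 0.864.

0.864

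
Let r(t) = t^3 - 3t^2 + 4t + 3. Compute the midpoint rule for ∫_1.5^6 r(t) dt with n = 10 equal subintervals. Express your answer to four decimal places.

190.4829

Δt = (6 − 1.5)/10 = 0.45.
Midpoints: 1.725, 2.175, 2.625, 3.075, 3.525, 3.975, 4.425, 4.875, 5.325, 5.775.
r(1.725) = 390789/64000, r(2.175) = 499023/64000, r(2.625) = 5589/512, r(3.075) = 1024587/64000, r(3.525) = 1511901/64000, r(3.975) = 2195559/64000, r(4.425) = 3110553/64000, r(4.875) = 34335/512, r(5.325) = 5774517/64000, r(5.775) = 7593471/64000.
Sum = Δt · [r(1.725) + r(2.175) + r(2.625) + ...].
Sum ≈ 190.4829.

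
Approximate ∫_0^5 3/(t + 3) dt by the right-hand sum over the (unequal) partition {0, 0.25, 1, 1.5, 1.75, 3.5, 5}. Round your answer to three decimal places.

2.655

Subinterval widths: 0.25, 0.75, 0.5, 0.25, 1.75, 1.5.
Right endpoints: 0.25, 1, 1.5, 1.75, 3.5, 5.
f(0.25) = 12/13, f(1) = 0.75, f(1.5) = 2/3, f(1.75) = 12/19, f(3.5) = 6/13, f(5) = 0.375.
Sum = Σ Δt_i · f(t_i).
Sum ≈ 2.655.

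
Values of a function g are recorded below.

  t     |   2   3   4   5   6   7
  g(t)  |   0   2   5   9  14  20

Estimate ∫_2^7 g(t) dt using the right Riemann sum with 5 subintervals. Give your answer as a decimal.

Δt = 1.
Sum = 1·[2 + 5 + 9 + 14 + 20] = 50.

50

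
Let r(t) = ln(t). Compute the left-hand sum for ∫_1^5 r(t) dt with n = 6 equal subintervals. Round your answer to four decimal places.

Δt = (5 − 1)/6 = 2/3.
Left endpoints: 1, 5/3, 7/3, 3, 11/3, 13/3.
r(1) ≈ 0.0000, r(5/3) ≈ 0.5108, r(7/3) ≈ 0.8473, r(3) ≈ 1.0986, r(11/3) ≈ 1.2993, r(13/3) ≈ 1.4663.
Sum = Δt · [r(1) + r(5/3) + r(7/3) + ...].
Sum ≈ 3.4816.

3.4816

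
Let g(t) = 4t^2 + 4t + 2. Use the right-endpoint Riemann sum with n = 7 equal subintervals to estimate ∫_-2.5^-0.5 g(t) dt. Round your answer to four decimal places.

Δt = (-0.5 − (-2.5))/7 = 2/7.
Right endpoints: -31/14, -27/14, -23/14, -19/14, -15/14, -11/14, -0.5.
g(-31/14) = 625/49, g(-27/14) = 449/49, g(-23/14) = 305/49, g(-19/14) = 193/49, g(-15/14) = 113/49, g(-11/14) = 65/49, g(-0.5) = 1.
Sum = Δt · [g(-31/14) + g(-27/14) + g(-23/14) + ...].
Sum ≈ 10.4898.

10.4898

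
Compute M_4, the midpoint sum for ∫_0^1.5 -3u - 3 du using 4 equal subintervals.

-7.875

Δu = (1.5 − 0)/4 = 0.375.
Midpoints: 0.1875, 0.5625, 0.9375, 1.3125.
f(0.1875) = -3.5625, f(0.5625) = -4.6875, f(0.9375) = -5.8125, f(1.3125) = -6.9375.
Sum = Δu · [f(0.1875) + f(0.5625) + f(0.9375) + f(1.3125)].
Sum = -7.875.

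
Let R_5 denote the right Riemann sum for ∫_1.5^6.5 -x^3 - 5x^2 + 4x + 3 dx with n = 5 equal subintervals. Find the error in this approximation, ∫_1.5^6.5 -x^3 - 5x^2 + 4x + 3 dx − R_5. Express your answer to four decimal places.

Exact integral: ∫_1.5^6.5 f(x) dx ≈ -802.083333.
R_5 = -1041.875.
Error ≈ -802.083333 − (-1041.875) ≈ 239.7917.

239.7917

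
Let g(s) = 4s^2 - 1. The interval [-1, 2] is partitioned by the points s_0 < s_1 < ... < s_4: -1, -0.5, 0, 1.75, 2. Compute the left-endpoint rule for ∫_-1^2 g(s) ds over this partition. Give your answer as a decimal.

Subinterval widths: 0.5, 0.5, 1.75, 0.25.
Left endpoints: -1, -0.5, 0, 1.75.
g(-1) = 3, g(-0.5) = 0, g(0) = -1, g(1.75) = 11.25.
Sum = Σ Δs_i · g(s_i).
Sum = 2.5625.

2.5625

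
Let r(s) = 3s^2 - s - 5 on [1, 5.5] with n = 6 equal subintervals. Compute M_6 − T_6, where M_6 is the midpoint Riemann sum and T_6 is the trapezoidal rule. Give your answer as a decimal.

-1.8984375

M_6 = 127.6171875.
T_6 = 129.515625.
M_6 − T_6 = -1.8984375.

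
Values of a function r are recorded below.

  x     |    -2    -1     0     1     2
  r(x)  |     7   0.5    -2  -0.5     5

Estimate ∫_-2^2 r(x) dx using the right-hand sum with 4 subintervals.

3

Δx = 1.
Sum = 1·[0.5 + (-2) + (-0.5) + 5] = 3.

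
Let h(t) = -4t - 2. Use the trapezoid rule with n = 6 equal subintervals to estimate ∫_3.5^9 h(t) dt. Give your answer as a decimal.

Δt = (9 − 3.5)/6 = 11/12.
h(3.5) = -16, h(53/12) = -59/3, h(16/3) = -70/3, h(6.25) = -27, h(43/6) = -92/3, h(97/12) = -103/3, h(9) = -38.
T_6 = (Δt/2)·[h(t_0) + 2h(t_1) + ... + 2h(t_{5}) + h(t_6)].
Sum = -148.5.

-148.5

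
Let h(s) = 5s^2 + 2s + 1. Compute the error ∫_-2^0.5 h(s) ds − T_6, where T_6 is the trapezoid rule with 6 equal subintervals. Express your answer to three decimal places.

-0.362

Exact integral: ∫_-2^0.5 h(s) ds ≈ 12.29167.
T_6 ≈ 12.65336.
Error ≈ 12.29167 − 12.65336 ≈ -0.362.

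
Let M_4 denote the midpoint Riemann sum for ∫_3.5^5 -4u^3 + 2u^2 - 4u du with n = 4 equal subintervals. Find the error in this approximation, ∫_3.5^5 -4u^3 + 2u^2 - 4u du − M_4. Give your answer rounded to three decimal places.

Exact integral: ∫_3.5^5 f(u) du = -445.6875.
M_4 ≈ -444.82617.
Error ≈ -445.6875 − (-444.82617) ≈ -0.861.

-0.861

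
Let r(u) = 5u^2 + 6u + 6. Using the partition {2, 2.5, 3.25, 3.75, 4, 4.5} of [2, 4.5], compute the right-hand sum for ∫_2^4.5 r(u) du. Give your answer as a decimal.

Subinterval widths: 0.5, 0.75, 0.5, 0.25, 0.5.
Right endpoints: 2.5, 3.25, 3.75, 4, 4.5.
r(2.5) = 52.25, r(3.25) = 78.3125, r(3.75) = 98.8125, r(4) = 110, r(4.5) = 134.25.
Sum = Σ Δu_i · r(u_i).
Sum = 228.890625.

228.890625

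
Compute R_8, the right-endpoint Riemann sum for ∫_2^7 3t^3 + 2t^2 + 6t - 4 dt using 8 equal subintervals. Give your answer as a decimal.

Δt = (7 − 2)/8 = 0.625.
Right endpoints: 2.625, 3.25, 3.875, 4.5, 5.125, 5.75, 6.375, 7.
f(2.625) = 40855/512, f(3.25) = 139.609375, f(3.875) = 114605/512, f(4.5) = 336.875, f(5.125) = 247355/512, f(5.75) = 666.953125, f(6.375) = 457105/512, f(7) = 1165.
Sum = Δt · [f(2.625) + f(3.25) + f(3.875) + ...].
Sum = 2492.48046875.

2492.48046875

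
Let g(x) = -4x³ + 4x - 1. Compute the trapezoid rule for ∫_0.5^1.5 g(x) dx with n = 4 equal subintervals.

Δx = (1.5 − 0.5)/4 = 0.25.
g(0.5) = 0.5, g(0.75) = 0.3125, g(1) = -1, g(1.25) = -3.8125, g(1.5) = -8.5.
T_4 = (Δx/2)·[g(x_0) + 2g(x_1) + 2g(x_2) + 2g(x_3) + g(x_4)].
Sum = -2.125.

-2.125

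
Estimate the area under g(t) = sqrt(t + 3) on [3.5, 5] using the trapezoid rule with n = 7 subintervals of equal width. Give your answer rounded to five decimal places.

4.03700

Δt = (5 − 3.5)/7 = 3/14.
g(3.5) ≈ 2.54951, g(26/7) ≈ 2.59119, g(55/14) ≈ 2.63222, g(29/7) ≈ 2.67261, g(61/14) ≈ 2.71241, g(32/7) ≈ 2.75162, g(67/14) ≈ 2.79029, g(5) ≈ 2.82843.
T_7 = (Δt/2)·[g(t_0) + 2g(t_1) + ... + 2g(t_{6}) + g(t_7)].
Sum ≈ 4.03700.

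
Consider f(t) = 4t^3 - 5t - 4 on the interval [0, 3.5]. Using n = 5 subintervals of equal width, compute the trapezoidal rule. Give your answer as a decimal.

111.44

Δt = (3.5 − 0)/5 = 0.7.
f(0) = -4, f(0.7) = -6.128, f(1.4) = -0.024, f(2.1) = 22.544, f(2.8) = 69.808, f(3.5) = 150.
T_5 = (Δt/2)·[f(t_0) + 2f(t_1) + ... + 2f(t_{4}) + f(t_5)].
Sum = 111.44.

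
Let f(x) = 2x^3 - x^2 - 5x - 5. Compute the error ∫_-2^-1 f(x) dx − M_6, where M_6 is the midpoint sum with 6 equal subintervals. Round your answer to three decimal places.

-0.023

Exact integral: ∫_-2^-1 f(x) dx ≈ -7.33333.
M_6 ≈ -7.31019.
Error ≈ -7.33333 − (-7.31019) ≈ -0.023.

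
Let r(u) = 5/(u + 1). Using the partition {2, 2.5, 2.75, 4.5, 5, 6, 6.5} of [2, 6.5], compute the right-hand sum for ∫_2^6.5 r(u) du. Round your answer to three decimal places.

Subinterval widths: 0.5, 0.25, 1.75, 0.5, 1, 0.5.
Right endpoints: 2.5, 2.75, 4.5, 5, 6, 6.5.
r(2.5) = 10/7, r(2.75) = 4/3, r(4.5) = 10/11, r(5) = 5/6, r(6) = 5/7, r(6.5) = 2/3.
Sum = Σ Δu_i · r(u_i).
Sum ≈ 4.103.

4.103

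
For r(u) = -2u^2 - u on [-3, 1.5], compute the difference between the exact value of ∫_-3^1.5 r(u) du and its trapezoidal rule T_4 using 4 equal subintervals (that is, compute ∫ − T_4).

1.8984375

Exact integral: ∫_-3^1.5 r(u) du = -16.875.
T_4 = -18.7734375.
Error = -16.875 − (-18.7734375) = 1.8984375.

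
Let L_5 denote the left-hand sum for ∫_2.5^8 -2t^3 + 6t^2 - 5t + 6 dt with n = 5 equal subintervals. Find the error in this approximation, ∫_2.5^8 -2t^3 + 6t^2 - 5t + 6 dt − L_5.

-342.27875

Exact integral: ∫_2.5^8 f(t) dt = -1147.09375.
L_5 = -804.815.
Error = -1147.09375 − (-804.815) = -342.27875.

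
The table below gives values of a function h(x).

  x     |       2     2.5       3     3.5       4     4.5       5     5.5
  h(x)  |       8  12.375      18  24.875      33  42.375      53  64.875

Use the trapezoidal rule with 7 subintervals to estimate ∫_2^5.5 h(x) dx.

Δx = 0.5.
T_7 = (0.5/2)·[8 + 2·12.375 + 2·18 + 2·24.875 + 2·33 + 2·42.375 + 2·53 + 64.875] = 110.03125.

110.03125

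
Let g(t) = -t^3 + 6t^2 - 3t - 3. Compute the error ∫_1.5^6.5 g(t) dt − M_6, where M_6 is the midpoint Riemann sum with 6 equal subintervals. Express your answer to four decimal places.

Exact integral: ∫_1.5^6.5 g(t) dt = 22.5.
M_6 ≈ 24.236111.
Error ≈ 22.5 − 24.236111 ≈ -1.7361.

-1.7361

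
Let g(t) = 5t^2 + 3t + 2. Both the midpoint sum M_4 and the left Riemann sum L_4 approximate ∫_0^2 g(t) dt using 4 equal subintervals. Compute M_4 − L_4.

M_4 = 23.125.
L_4 = 17.25.
M_4 − L_4 = 5.875.

5.875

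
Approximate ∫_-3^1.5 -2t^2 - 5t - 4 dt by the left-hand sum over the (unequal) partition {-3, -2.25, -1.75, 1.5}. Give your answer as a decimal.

Subinterval widths: 0.75, 0.5, 3.25.
Left endpoints: -3, -2.25, -1.75.
f(-3) = -7, f(-2.25) = -2.875, f(-1.75) = -1.375.
Sum = Σ Δt_i · f(t_i).
Sum = -11.15625.

-11.15625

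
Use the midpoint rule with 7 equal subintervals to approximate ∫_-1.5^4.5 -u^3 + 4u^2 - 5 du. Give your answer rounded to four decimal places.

Δu = (4.5 − (-1.5))/7 = 6/7.
Midpoints: -15/14, -3/14, 9/14, 1.5, 33/14, 45/14, 57/14.
f(-15/14) = 2255/2744, f(-3/14) = -13189/2744, f(9/14) = -9913/2744, f(1.5) = 0.625, f(33/14) = 11327/2744, f(45/14) = 8555/2744, f(57/14) = -16969/2744.
Sum = Δu · [f(-15/14) + f(-3/14) + f(9/14) + ...].
Sum ≈ -5.0663.

-5.0663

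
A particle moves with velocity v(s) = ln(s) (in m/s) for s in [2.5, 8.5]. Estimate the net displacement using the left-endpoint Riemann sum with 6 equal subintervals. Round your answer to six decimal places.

Δs = (8.5 − 2.5)/6 = 1.
Left endpoints: 2.5, 3.5, 4.5, 5.5, 6.5, 7.5.
v(2.5) ≈ 0.916291, v(3.5) ≈ 1.252763, v(4.5) ≈ 1.504077, v(5.5) ≈ 1.704748, v(6.5) ≈ 1.871802, v(7.5) ≈ 2.014903.
Sum = Δs · [v(2.5) + v(3.5) + v(4.5) + ...].
Sum ≈ 9.264584.

9.264584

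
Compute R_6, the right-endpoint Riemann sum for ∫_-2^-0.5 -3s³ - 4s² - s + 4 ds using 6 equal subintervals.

Δs = (-0.5 − (-2))/6 = 0.25.
Right endpoints: -1.75, -1.5, -1.25, -1, -0.75, -0.5.
f(-1.75) = 9.578125, f(-1.5) = 6.625, f(-1.25) = 4.859375, f(-1) = 4, f(-0.75) = 3.765625, f(-0.5) = 3.875.
Sum = Δs · [f(-1.75) + f(-1.5) + f(-1.25) + ...].
Sum = 8.17578125.

8.17578125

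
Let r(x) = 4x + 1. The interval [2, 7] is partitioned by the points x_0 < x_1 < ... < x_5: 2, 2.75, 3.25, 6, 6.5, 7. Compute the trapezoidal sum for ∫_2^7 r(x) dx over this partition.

95

Subinterval widths: 0.75, 0.5, 2.75, 0.5, 0.5.
r(2) = 9, r(2.75) = 12, r(3.25) = 14, r(6) = 25, r(6.5) = 27, r(7) = 29.
On each subinterval the trapezoid contributes (Δx_i/2)·[r(x_{i-1}) + r(x_i)].
Sum = 95.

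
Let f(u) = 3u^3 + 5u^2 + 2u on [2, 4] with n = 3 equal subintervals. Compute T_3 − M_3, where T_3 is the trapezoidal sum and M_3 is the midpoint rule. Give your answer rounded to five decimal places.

7.11111

T_3 ≈ 290.0740741.
M_3 ≈ 282.9629630.
T_3 − M_3 ≈ 7.11111.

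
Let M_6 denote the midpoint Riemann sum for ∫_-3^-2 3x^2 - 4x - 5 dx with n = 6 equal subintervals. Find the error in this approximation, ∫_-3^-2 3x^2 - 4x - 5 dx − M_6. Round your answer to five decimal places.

Exact integral: ∫_-3^-2 f(x) dx = 24.
M_6 ≈ 23.9930556.
Error ≈ 24 − 23.9930556 ≈ 0.00694.

0.00694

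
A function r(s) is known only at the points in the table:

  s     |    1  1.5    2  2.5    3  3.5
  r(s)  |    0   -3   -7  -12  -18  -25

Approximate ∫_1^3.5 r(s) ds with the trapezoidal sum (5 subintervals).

Δs = 0.5.
T_5 = (0.5/2)·[0 + 2·(-3) + 2·(-7) + 2·(-12) + 2·(-18) + (-25)] = -26.25.

-26.25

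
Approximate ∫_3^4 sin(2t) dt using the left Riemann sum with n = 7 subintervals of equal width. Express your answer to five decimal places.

Δt = (4 − 3)/7 = 1/7.
Left endpoints: 3, 22/7, 23/7, 24/7, 25/7, 26/7, 27/7.
f(3) ≈ -0.27942, f(22/7) ≈ 0.00253, f(23/7) ≈ 0.28427, f(24/7) ≈ 0.54296, f(25/7) ≈ 0.75763, f(26/7) ≈ 0.91087, f(27/7) ≈ 0.99026.
Sum = Δt · [f(3) + f(22/7) + f(23/7) + ...].
Sum ≈ 0.45844.

0.45844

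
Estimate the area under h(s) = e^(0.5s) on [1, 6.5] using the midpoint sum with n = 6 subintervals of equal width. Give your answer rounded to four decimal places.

Δs = (6.5 − 1)/6 = 11/12.
Midpoints: 35/24, 2.375, 79/24, 101/24, 5.125, 145/24.
h(35/24) ≈ 2.0734, h(2.375) ≈ 3.2789, h(79/24) ≈ 5.1853, h(101/24) ≈ 8.2003, h(5.125) ≈ 12.9682, h(145/24) ≈ 20.5084.
Sum = Δs · [h(35/24) + h(2.375) + h(79/24) + ...].
Sum ≈ 47.8632.

47.8632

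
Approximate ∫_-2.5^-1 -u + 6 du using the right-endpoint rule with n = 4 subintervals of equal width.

11.34375

Δu = (-1 − (-2.5))/4 = 0.375.
Right endpoints: -2.125, -1.75, -1.375, -1.
f(-2.125) = 8.125, f(-1.75) = 7.75, f(-1.375) = 7.375, f(-1) = 7.
Sum = Δu · [f(-2.125) + f(-1.75) + f(-1.375) + f(-1)].
Sum = 11.34375.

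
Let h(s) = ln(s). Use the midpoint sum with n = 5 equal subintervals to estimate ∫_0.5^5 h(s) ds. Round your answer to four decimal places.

Δs = (5 − 0.5)/5 = 0.9.
Midpoints: 0.95, 1.85, 2.75, 3.65, 4.55.
h(0.95) ≈ -0.0513, h(1.85) ≈ 0.6152, h(2.75) ≈ 1.0116, h(3.65) ≈ 1.2947, h(4.55) ≈ 1.5151.
Sum = Δs · [h(0.95) + h(1.85) + h(2.75) + h(3.65) + h(4.55)].
Sum ≈ 3.9468.

3.9468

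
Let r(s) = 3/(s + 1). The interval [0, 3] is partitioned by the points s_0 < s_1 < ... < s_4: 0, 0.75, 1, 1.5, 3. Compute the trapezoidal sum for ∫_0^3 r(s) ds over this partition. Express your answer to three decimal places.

4.307

Subinterval widths: 0.75, 0.25, 0.5, 1.5.
r(0) = 3, r(0.75) = 12/7, r(1) = 1.5, r(1.5) = 1.2, r(3) = 0.75.
On each subinterval the trapezoid contributes (Δs_i/2)·[r(s_{i-1}) + r(s_i)].
Sum ≈ 4.307.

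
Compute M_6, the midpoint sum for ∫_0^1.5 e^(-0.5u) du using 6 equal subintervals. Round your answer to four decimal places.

1.0546

Δu = (1.5 − 0)/6 = 0.25.
Midpoints: 0.125, 0.375, 0.625, 0.875, 1.125, 1.375.
f(0.125) ≈ 0.9394, f(0.375) ≈ 0.8290, f(0.625) ≈ 0.7316, f(0.875) ≈ 0.6456, f(1.125) ≈ 0.5698, f(1.375) ≈ 0.5028.
Sum = Δu · [f(0.125) + f(0.375) + f(0.625) + ...].
Sum ≈ 1.0546.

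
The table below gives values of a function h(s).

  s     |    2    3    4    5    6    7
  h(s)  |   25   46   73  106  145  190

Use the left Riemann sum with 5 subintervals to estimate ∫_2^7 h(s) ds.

395

Δs = 1.
Sum = 1·[25 + 46 + 73 + 106 + 145] = 395.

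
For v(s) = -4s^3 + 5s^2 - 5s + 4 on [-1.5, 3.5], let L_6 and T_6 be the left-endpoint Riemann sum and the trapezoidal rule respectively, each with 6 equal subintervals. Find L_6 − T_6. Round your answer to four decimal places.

L_6 ≈ -10.300926.
T_6 ≈ -76.967593.
L_6 − T_6 ≈ 66.6667.

66.6667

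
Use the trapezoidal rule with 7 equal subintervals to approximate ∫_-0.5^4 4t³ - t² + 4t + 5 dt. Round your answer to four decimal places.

294.7615

Δt = (4 − (-0.5))/7 = 9/14.
f(-0.5) = 2.25, f(1/7) = 1908/343, f(11/14) = 12987/1372, f(10/7) = 6975/343, f(29/14) = 61119/1372, f(19/7) = 30348/343, f(47/14) = 217467/1372, f(4) = 261.
T_7 = (Δt/2)·[f(t_0) + 2f(t_1) + ... + 2f(t_{6}) + f(t_7)].
Sum ≈ 294.7615.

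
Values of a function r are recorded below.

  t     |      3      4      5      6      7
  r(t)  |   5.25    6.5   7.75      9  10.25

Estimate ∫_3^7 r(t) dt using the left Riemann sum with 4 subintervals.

Δt = 1.
Sum = 1·[5.25 + 6.5 + 7.75 + 9] = 28.5.

28.5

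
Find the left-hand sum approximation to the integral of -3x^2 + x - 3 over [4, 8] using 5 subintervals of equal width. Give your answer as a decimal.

-381.28

Δx = (8 − 4)/5 = 0.8.
Left endpoints: 4, 4.8, 5.6, 6.4, 7.2.
f(4) = -47, f(4.8) = -67.32, f(5.6) = -91.48, f(6.4) = -119.48, f(7.2) = -151.32.
Sum = Δx · [f(4) + f(4.8) + f(5.6) + f(6.4) + f(7.2)].
Sum = -381.28.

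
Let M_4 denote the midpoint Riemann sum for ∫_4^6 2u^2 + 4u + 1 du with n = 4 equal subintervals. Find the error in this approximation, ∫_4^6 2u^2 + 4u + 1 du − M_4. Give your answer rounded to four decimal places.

0.0833

Exact integral: ∫_4^6 f(u) du ≈ 143.333333.
M_4 = 143.25.
Error ≈ 143.333333 − 143.25 ≈ 0.0833.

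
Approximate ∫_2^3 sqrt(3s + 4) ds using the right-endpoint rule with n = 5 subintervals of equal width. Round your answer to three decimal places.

3.433

Δs = (3 − 2)/5 = 0.2.
Right endpoints: 2.2, 2.4, 2.6, 2.8, 3.
f(2.2) ≈ 3.256, f(2.4) ≈ 3.347, f(2.6) ≈ 3.435, f(2.8) ≈ 3.521, f(3) ≈ 3.606.
Sum = Δs · [f(2.2) + f(2.4) + f(2.6) + f(2.8) + f(3)].
Sum ≈ 3.433.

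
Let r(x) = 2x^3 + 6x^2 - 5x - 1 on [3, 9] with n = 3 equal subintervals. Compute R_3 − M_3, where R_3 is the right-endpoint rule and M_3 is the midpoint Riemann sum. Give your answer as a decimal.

2058

R_3 = 6432.
M_3 = 4374.
R_3 − M_3 = 2058.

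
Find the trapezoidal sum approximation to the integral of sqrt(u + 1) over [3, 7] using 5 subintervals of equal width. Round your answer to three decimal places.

Δu = (7 − 3)/5 = 0.8.
f(3) ≈ 2.000, f(3.8) ≈ 2.191, f(4.6) ≈ 2.366, f(5.4) ≈ 2.530, f(6.2) ≈ 2.683, f(7) ≈ 2.828.
T_5 = (Δu/2)·[f(u_0) + 2f(u_1) + ... + 2f(u_{4}) + f(u_5)].
Sum ≈ 9.748.

9.748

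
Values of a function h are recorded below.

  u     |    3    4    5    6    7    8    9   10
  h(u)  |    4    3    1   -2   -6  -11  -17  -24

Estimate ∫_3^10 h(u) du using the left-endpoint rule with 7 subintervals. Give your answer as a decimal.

-28

Δu = 1.
Sum = 1·[4 + 3 + 1 + (-2) + (-6) + (-11) + (-17)] = -28.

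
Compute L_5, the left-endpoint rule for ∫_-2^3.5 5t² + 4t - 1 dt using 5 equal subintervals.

66.55

Δt = (3.5 − (-2))/5 = 1.1.
Left endpoints: -2, -0.9, 0.2, 1.3, 2.4.
f(-2) = 11, f(-0.9) = -0.55, f(0.2) = 0, f(1.3) = 12.65, f(2.4) = 37.4.
Sum = Δt · [f(-2) + f(-0.9) + f(0.2) + f(1.3) + f(2.4)].
Sum = 66.55.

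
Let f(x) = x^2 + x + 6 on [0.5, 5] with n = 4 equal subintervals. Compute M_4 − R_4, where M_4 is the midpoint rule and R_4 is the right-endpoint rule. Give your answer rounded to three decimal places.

-17.877

M_4 ≈ 80.52539.
R_4 = 98.40234375.
M_4 − R_4 ≈ -17.877.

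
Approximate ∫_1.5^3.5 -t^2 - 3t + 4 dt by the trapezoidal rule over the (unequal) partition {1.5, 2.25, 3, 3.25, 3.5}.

-20.3125

Subinterval widths: 0.75, 0.75, 0.25, 0.25.
f(1.5) = -2.75, f(2.25) = -7.8125, f(3) = -14, f(3.25) = -16.3125, f(3.5) = -18.75.
On each subinterval the trapezoid contributes (Δt_i/2)·[f(t_{i-1}) + f(t_i)].
Sum = -20.3125.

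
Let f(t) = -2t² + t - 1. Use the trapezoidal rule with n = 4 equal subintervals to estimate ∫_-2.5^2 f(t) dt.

Δt = (2 − (-2.5))/4 = 1.125.
f(-2.5) = -16, f(-1.375) = -6.15625, f(-0.25) = -1.375, f(0.875) = -1.65625, f(2) = -7.
T_4 = (Δt/2)·[f(t_0) + 2f(t_1) + 2f(t_2) + 2f(t_3) + f(t_4)].
Sum = -23.2734375.

-23.2734375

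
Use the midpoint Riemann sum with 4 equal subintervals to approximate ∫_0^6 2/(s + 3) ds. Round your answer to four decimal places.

Δs = (6 − 0)/4 = 1.5.
Midpoints: 0.75, 2.25, 3.75, 5.25.
f(0.75) = 8/15, f(2.25) = 8/21, f(3.75) = 8/27, f(5.25) = 8/33.
Sum = Δs · [f(0.75) + f(2.25) + f(3.75) + f(5.25)].
Sum ≈ 2.1795.

2.1795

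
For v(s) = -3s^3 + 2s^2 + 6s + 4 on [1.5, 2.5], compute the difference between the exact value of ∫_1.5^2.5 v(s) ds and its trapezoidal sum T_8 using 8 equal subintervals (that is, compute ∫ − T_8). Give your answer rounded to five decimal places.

Exact integral: ∫_1.5^2.5 v(s) ds ≈ -1.3333333.
T_8 = -1.375.
Error ≈ -1.3333333 − (-1.375) ≈ 0.04167.

0.04167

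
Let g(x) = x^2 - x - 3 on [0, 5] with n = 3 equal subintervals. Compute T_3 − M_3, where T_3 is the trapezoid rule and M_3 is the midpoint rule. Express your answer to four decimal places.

3.4722

T_3 ≈ 16.481481.
M_3 ≈ 13.009259.
T_3 − M_3 ≈ 3.4722.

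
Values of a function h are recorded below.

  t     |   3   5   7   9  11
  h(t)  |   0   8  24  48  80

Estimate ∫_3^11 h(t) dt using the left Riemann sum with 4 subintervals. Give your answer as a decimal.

Δt = 2.
Sum = 2·[0 + 8 + 24 + 48] = 160.

160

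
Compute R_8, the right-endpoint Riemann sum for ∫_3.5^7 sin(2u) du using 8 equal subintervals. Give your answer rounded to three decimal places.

Δu = (7 − 3.5)/8 = 0.4375.
Right endpoints: 3.9375, 4.375, 4.8125, 5.25, 5.6875, 6.125, 6.5625, 7.
f(3.9375) ≈ 1.000, f(4.375) ≈ 0.625, f(4.8125) ≈ -0.199, f(5.25) ≈ -0.880, f(5.6875) ≈ -0.929, f(6.125) ≈ -0.311, f(6.5625) ≈ 0.530, f(7) ≈ 0.991.
Sum = Δu · [f(3.9375) + f(4.375) + f(4.8125) + ...].
Sum ≈ 0.362.

0.362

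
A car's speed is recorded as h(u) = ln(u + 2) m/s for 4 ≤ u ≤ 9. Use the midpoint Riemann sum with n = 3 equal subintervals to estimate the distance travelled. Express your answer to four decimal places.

10.6350

Δu = (9 − 4)/3 = 5/3.
Midpoints: 29/6, 6.5, 49/6.
h(29/6) ≈ 1.9218, h(6.5) ≈ 2.1401, h(49/6) ≈ 2.3191.
Sum = Δu · [h(29/6) + h(6.5) + h(49/6)].
Sum ≈ 10.6350.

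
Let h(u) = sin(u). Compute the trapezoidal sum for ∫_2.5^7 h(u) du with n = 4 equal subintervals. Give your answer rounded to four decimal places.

Δu = (7 − 2.5)/4 = 1.125.
h(2.5) ≈ 0.5985, h(3.625) ≈ -0.4648, h(4.75) ≈ -0.9993, h(5.875) ≈ -0.3969, h(7) ≈ 0.6570.
T_4 = (Δu/2)·[h(u_0) + 2h(u_1) + 2h(u_2) + 2h(u_3) + h(u_4)].
Sum ≈ -1.3875.

-1.3875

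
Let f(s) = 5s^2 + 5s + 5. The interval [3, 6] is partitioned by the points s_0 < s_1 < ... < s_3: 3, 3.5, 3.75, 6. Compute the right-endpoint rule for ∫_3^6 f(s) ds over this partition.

Subinterval widths: 0.5, 0.25, 2.25.
Right endpoints: 3.5, 3.75, 6.
f(3.5) = 83.75, f(3.75) = 94.0625, f(6) = 215.
Sum = Σ Δs_i · f(s_i).
Sum = 549.140625.

549.140625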